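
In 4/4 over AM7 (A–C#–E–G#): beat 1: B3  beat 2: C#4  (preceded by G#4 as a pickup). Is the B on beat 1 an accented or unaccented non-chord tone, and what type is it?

Accented appoggiatura.

The harmony at that moment is A major seventh chord (A, C#, E, G#); B3 is not a chord tone.
It is approached by leap down from G#4 and left by step up to C#4.
Leap in, step out — an appoggiatura.
It falls on the downbeat, so it is accented.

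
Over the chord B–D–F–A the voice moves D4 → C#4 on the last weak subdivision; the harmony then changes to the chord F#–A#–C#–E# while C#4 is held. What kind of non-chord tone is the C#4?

The harmony at that moment is B half-diminished seventh chord (B, D, F, A); C#4 is not a chord tone.
It is approached by step down from D4 and then sustained as the same pitch into the next harmony.
Arriving early and becoming a chord tone when the harmony changes — an anticipation.

C#4 is an anticipation.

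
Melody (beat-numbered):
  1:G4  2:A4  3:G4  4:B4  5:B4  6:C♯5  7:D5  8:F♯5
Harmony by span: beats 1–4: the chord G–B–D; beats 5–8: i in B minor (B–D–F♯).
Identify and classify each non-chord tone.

A4 (beat 2) — neighbor tone; C♯5 (beat 6) — passing tone.

The harmony at that moment is G major triad (G, B, D); A4 is not a chord tone.
It is approached by step up from G4 and left by step down to G4.
Step away and step back to the same note — a neighbor tone (upper neighbor).
The harmony at that moment is B minor triad (B, D, F♯); C♯5 is not a chord tone.
It is approached by step up from B4 and left by step up to D5.
Step in, step out in the same direction — a passing tone.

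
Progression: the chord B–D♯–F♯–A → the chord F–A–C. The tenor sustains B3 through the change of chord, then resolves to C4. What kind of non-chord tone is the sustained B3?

The harmony at that moment is F major triad (F, A, C); B3 is not a chord tone.
It is held over (the same pitch as the preceding B3) and left by step up to C4.
Held over from the previous chord and resolving up by step — a retardation.

B3 is a retardation.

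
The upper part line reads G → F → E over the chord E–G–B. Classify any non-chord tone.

F is a passing tone.

The harmony at that moment is E minor triad (E, G, B); F is not a chord tone.
It is approached by step down from G and left by step down to E.
Step in, step out in the same direction — a passing tone.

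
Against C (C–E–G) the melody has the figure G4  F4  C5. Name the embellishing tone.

The harmony at that moment is C major triad (C, E, G); F4 is not a chord tone.
It is approached by step down from G4 and left by leap up to C5.
Step in, leap out — an escape tone.

F4 is an escape tone.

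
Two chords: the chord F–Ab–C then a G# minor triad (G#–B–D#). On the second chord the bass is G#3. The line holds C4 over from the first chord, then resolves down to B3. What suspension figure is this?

4–3 suspension.

At the second chord the bass is G#3. The suspended C4 lies a fourth above the bass; after resolving down by step to B3, the interval above the bass becomes a third.
Suspension figures are named by those two intervals: 4–3.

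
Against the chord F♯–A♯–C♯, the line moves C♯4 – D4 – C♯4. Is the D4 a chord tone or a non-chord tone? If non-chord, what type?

Non-chord tone — a neighbor tone.

The harmony at that moment is F♯ major triad (F♯, A♯, C♯); D4 is not a chord tone.
It is approached by step up from C♯4 and left by step down to C♯4.
Step away and step back to the same note — a neighbor tone (upper neighbor).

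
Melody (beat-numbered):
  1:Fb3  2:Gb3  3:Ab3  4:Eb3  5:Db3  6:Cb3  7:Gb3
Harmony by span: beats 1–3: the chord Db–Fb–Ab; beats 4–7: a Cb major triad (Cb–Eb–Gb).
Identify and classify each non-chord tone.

The harmony at that moment is Db minor triad (Db, Fb, Ab); Gb3 is not a chord tone.
It is approached by step up from Fb3 and left by step up to Ab3.
Step in, step out in the same direction — a passing tone.
The harmony at that moment is Cb major triad (Cb, Eb, Gb); Db3 is not a chord tone.
It is approached by step down from Eb3 and left by step down to Cb3.
Step in, step out in the same direction — a passing tone.

Gb3 (beat 2) — passing tone; Db3 (beat 5) — passing tone.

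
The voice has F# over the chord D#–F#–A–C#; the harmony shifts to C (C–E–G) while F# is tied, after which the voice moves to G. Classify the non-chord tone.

The harmony at that moment is C major triad (C, E, G); F# is not a chord tone.
It is held over (the same pitch as the preceding F#) and left by step up to G.
Held over from the previous chord and resolving up by step — a retardation.

F# is a retardation.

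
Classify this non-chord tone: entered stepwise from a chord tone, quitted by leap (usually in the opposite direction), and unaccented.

Approach: by step. Departure: by leap. Metric position: weak.
Step in, leap out, from a weak position — an escape tone (échappée). (It is the mirror image of the appoggiatura, which leaps in and steps out on a strong beat.)

Escape tone.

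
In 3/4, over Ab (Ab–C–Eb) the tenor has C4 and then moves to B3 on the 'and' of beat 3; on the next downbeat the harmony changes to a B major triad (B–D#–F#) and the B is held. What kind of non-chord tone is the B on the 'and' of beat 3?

Anticipation.

The harmony at that moment is Ab major triad (Ab, C, Eb); B3 is not a chord tone.
It is approached by step down from C4 and then sustained as the same pitch into the next harmony.
Arriving early and becoming a chord tone when the harmony changes — an anticipation.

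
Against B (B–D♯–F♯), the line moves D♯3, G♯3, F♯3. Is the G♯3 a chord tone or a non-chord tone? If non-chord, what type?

Non-chord tone — an appoggiatura.

The harmony at that moment is B major triad (B, D♯, F♯); G♯3 is not a chord tone.
It is approached by leap up from D♯3 and left by step down to F♯3.
Leap in, step out — an appoggiatura.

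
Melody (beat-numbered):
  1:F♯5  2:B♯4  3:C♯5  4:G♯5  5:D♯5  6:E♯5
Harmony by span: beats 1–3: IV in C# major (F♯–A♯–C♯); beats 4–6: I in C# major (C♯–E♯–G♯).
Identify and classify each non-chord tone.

The harmony at that moment is F♯ major triad (F♯, A♯, C♯); B♯4 is not a chord tone.
It is approached by leap down from F♯5 and left by step up to C♯5.
Leap in, step out — an appoggiatura.
The harmony at that moment is C♯ major triad (C♯, E♯, G♯); D♯5 is not a chord tone.
It is approached by leap down from G♯5 and left by step up to E♯5.
Leap in, step out — an appoggiatura.

B♯4 (beat 2) — appoggiatura; D♯5 (beat 5) — appoggiatura.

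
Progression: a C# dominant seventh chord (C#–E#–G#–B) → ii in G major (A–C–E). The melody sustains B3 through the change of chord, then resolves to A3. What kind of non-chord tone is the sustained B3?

The harmony at that moment is A minor triad (A, C, E); B3 is not a chord tone.
It is held over (the same pitch as the preceding B3) and left by step down to A3.
Held over from the previous chord and resolving down by step — a suspension.

B3 is a suspension.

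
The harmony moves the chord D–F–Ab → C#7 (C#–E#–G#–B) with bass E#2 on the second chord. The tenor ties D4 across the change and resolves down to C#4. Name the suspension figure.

At the second chord the bass is E#2. The suspended D4 lies a seventh above the bass; after resolving down by step to C#4, the interval above the bass becomes a sixth.
Suspension figures are named by those two intervals: 7–6.

7–6 suspension.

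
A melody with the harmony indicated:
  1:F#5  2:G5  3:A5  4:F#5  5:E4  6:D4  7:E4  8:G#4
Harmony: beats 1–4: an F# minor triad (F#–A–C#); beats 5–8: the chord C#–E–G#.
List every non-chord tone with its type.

G5 (beat 2) — passing tone; D4 (beat 6) — neighbor tone.

The harmony at that moment is F# minor triad (F#, A, C#); G5 is not a chord tone.
It is approached by step up from F#5 and left by step up to A5.
Step in, step out in the same direction — a passing tone.
The harmony at that moment is C# minor triad (C#, E, G#); D4 is not a chord tone.
It is approached by step down from E4 and left by step up to E4.
Step away and step back to the same note — a neighbor tone (lower neighbor).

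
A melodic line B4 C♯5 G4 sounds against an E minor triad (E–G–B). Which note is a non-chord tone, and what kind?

C♯5 is an escape tone.

The harmony at that moment is E minor triad (E, G, B); C♯5 is not a chord tone.
It is approached by step up from B4 and left by leap down to G4.
Step in, leap out — an escape tone.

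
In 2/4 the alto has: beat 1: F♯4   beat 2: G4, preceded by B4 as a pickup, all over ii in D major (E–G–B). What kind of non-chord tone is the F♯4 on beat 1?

The harmony at that moment is E minor triad (E, G, B); F♯4 is not a chord tone.
It is approached by leap down from B4 and left by step up to G4.
Leap in, step out, metrically accented — an appoggiatura.

Appoggiatura.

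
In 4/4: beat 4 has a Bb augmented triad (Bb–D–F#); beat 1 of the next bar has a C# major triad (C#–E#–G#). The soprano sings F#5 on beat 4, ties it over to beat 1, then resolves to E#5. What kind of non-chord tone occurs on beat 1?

The harmony at that moment is C# major triad (C#, E#, G#); F#5 is not a chord tone.
It is held over (the same pitch as the preceding F#5) and left by step down to E#5.
Held over from the previous chord and resolving down by step — a suspension.

Suspension.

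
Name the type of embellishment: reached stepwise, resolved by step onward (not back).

Passing tone.

Approach: by step. Departure: by step, continuing in the same direction.
Stepwise on both sides with no change of direction means the note fills in the space between two different chord tones — a passing tone. (Had it turned back to its starting note it would be a neighbor tone instead.)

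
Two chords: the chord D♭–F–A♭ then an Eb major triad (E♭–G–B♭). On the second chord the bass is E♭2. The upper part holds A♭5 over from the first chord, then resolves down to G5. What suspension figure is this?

4–3 suspension.

At the second chord the bass is E♭2. The suspended A♭5 lies a fourth above the bass; after resolving down by step to G5, the interval above the bass becomes a third.
Suspension figures are named by those two intervals: 4–3.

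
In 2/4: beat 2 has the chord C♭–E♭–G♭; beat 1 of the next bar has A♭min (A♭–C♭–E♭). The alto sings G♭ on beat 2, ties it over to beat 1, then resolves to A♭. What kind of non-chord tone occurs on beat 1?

Retardation.

The harmony at that moment is A♭ minor triad (A♭, C♭, E♭); G♭ is not a chord tone.
It is held over (the same pitch as the preceding G♭) and left by step up to A♭.
Held over from the previous chord and resolving up by step — a retardation.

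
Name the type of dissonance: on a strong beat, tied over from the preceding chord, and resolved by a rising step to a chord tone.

Approach: by preparation — the pitch is first a chord tone, then held (tied or repeated) while the harmony changes under it. Departure: up by step. Metric position: strong.
A prepared dissonance that resolves upward by step — a retardation. (The same figure resolving downward would be a suspension.)

Retardation.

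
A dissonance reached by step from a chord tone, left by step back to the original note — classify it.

Approach: by step. Departure: by step in the opposite direction, back to the starting pitch.
Stepwise on both sides but reversing to return to the same chord tone — a neighbor tone. (Had it continued onward in the same direction it would be a passing tone instead.)

Neighbor tone.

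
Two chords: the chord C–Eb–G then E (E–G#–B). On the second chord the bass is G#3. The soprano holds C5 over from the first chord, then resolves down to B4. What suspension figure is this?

At the second chord the bass is G#3. The suspended C5 lies a fourth above the bass; after resolving down by step to B4, the interval above the bass becomes a third.
Suspension figures are named by those two intervals: 4–3.

4–3 suspension.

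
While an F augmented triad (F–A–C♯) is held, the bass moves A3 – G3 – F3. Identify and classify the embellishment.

The harmony at that moment is F augmented triad (F, A, C♯); G3 is not a chord tone.
It is approached by step down from A3 and left by step down to F3.
Step in, step out in the same direction — a passing tone.

G3 is a passing tone.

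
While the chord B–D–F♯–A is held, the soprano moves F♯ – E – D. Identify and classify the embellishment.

E is a passing tone.

The harmony at that moment is B minor seventh chord (B, D, F♯, A); E is not a chord tone.
It is approached by step down from F♯ and left by step down to D.
Step in, step out in the same direction — a passing tone.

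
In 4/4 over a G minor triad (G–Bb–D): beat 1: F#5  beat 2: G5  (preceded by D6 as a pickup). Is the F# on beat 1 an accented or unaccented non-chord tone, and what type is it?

The harmony at that moment is G minor triad (G, Bb, D); F#5 is not a chord tone.
It is approached by leap down from D6 and left by step up to G5.
Leap in, step out — an appoggiatura.
It falls on the downbeat, so it is accented.

Accented appoggiatura.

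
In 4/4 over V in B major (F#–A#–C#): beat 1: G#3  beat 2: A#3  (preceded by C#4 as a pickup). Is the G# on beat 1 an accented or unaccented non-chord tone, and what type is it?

The harmony at that moment is F# major triad (F#, A#, C#); G#3 is not a chord tone.
It is approached by leap down from C#4 and left by step up to A#3.
Leap in, step out — an appoggiatura.
It falls on the downbeat, so it is accented.

Accented appoggiatura.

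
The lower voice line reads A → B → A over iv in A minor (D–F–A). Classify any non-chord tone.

B is a neighbor tone.

The harmony at that moment is D minor triad (D, F, A); B is not a chord tone.
It is approached by step up from A and left by step down to A.
Step away and step back to the same note — a neighbor tone (upper neighbor).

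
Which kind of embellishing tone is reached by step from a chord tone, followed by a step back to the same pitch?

Neighbor tone.

Approach: by step. Departure: by step in the opposite direction, back to the starting pitch.
Stepwise on both sides but reversing to return to the same chord tone — a neighbor tone. (Had it continued onward in the same direction it would be a passing tone instead.)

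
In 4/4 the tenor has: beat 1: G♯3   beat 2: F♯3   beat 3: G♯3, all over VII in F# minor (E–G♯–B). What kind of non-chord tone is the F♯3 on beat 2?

The harmony at that moment is E major triad (E, G♯, B); F♯3 is not a chord tone.
It is approached by step down from G♯3 and left by step up to G♯3.
Step away and step back to the same note — a neighbor tone (lower neighbor).

Lower neighbor tone.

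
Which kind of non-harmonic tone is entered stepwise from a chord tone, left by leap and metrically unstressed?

Escape tone.

Approach: by step. Departure: by leap. Metric position: weak.
Step in, leap out, from a weak position — an escape tone (échappée). (It is the mirror image of the appoggiatura, which leaps in and steps out on a strong beat.)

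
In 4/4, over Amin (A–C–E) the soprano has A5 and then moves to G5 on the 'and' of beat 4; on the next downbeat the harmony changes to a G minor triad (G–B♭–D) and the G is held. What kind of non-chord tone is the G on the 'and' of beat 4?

Anticipation.

The harmony at that moment is A minor triad (A, C, E); G5 is not a chord tone.
It is approached by step down from A5 and then sustained as the same pitch into the next harmony.
Arriving early and becoming a chord tone when the harmony changes — an anticipation.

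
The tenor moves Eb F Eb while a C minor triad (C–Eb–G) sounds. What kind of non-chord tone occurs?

F is a neighbor tone.

The harmony at that moment is C minor triad (C, Eb, G); F is not a chord tone.
It is approached by step up from Eb and left by step down to Eb.
Step away and step back to the same note — a neighbor tone (upper neighbor).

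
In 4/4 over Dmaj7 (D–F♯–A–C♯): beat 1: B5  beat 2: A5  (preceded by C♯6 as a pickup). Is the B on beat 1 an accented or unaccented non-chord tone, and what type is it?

Accented passing tone.

The harmony at that moment is D major seventh chord (D, F♯, A, C♯); B5 is not a chord tone.
It is approached by step down from C♯6 and left by step down to A5.
Step in, step out in the same direction — a passing tone.
It falls on the downbeat, so it is accented.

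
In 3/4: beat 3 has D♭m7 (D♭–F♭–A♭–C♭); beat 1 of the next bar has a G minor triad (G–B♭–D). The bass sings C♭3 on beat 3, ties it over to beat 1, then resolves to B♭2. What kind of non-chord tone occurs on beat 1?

The harmony at that moment is G minor triad (G, B♭, D); C♭3 is not a chord tone.
It is held over (the same pitch as the preceding C♭3) and left by step down to B♭2.
Held over from the previous chord and resolving down by step — a suspension.

Suspension.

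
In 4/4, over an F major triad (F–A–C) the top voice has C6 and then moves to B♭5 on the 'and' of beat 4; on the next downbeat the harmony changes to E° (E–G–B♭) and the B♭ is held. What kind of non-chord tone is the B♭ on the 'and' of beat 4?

The harmony at that moment is F major triad (F, A, C); B♭5 is not a chord tone.
It is approached by step down from C6 and then sustained as the same pitch into the next harmony.
Arriving early and becoming a chord tone when the harmony changes — an anticipation.

Anticipation.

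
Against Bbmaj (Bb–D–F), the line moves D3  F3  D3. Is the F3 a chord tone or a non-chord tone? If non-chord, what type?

Chord tone (the fifth of Bb major triad).

Bb major triad contains Bb, D, F; F is the fifth, so it is a chord tone.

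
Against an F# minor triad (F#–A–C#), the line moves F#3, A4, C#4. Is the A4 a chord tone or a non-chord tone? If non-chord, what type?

F# minor triad contains F#, A, C#; A is the third, so it is a chord tone.

Chord tone (the third of F# minor triad).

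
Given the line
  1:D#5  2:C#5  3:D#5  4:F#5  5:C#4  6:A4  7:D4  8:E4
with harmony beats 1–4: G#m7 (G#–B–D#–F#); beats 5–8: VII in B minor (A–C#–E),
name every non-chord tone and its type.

C#5 (beat 2) — neighbor tone; D4 (beat 7) — appoggiatura.

The harmony at that moment is G# minor seventh chord (G#, B, D#, F#); C#5 is not a chord tone.
It is approached by step down from D#5 and left by step up to D#5.
Step away and step back to the same note — a neighbor tone (lower neighbor).
The harmony at that moment is A major triad (A, C#, E); D4 is not a chord tone.
It is approached by leap down from A4 and left by step up to E4.
Leap in, step out — an appoggiatura.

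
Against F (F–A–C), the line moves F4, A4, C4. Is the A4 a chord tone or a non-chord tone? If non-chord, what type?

F major triad contains F, A, C; A is the third, so it is a chord tone.

Chord tone (the third of F major triad).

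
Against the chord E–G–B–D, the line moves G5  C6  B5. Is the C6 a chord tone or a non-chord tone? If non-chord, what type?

Non-chord tone — an appoggiatura.

The harmony at that moment is E minor seventh chord (E, G, B, D); C6 is not a chord tone.
It is approached by leap up from G5 and left by step down to B5.
Leap in, step out — an appoggiatura.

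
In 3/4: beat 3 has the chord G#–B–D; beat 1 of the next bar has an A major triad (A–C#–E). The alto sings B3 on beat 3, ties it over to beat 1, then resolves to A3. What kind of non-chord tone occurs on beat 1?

The harmony at that moment is A major triad (A, C#, E); B3 is not a chord tone.
It is held over (the same pitch as the preceding B3) and left by step down to A3.
Held over from the previous chord and resolving down by step — a suspension.

Suspension.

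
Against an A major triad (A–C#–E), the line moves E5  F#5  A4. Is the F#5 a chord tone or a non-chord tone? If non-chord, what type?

The harmony at that moment is A major triad (A, C#, E); F#5 is not a chord tone.
It is approached by step up from E5 and left by leap down to A4.
Step in, leap out — an escape tone.

Non-chord tone — an escape tone.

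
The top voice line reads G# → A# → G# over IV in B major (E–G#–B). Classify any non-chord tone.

A# is a neighbor tone.

The harmony at that moment is E major triad (E, G#, B); A# is not a chord tone.
It is approached by step up from G# and left by step down to G#.
Step away and step back to the same note — a neighbor tone (upper neighbor).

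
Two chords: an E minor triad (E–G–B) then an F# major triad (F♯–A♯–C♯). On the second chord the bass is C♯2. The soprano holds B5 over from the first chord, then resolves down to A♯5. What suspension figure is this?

7–6 suspension.

At the second chord the bass is C♯2. The suspended B5 lies a seventh above the bass; after resolving down by step to A♯5, the interval above the bass becomes a sixth.
Suspension figures are named by those two intervals: 7–6.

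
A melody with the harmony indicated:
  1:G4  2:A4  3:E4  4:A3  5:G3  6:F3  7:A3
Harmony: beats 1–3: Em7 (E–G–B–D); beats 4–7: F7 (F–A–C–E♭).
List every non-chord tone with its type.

The harmony at that moment is E minor seventh chord (E, G, B, D); A4 is not a chord tone.
It is approached by step up from G4 and left by leap down to E4.
Step in, leap out — an escape tone.
The harmony at that moment is F dominant seventh chord (F, A, C, E♭); G3 is not a chord tone.
It is approached by step down from A3 and left by step down to F3.
Step in, step out in the same direction — a passing tone.

A4 (beat 2) — escape tone; G3 (beat 5) — passing tone.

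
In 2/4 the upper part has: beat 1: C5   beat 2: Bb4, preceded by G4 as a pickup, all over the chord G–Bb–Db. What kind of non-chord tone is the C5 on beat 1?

Appoggiatura.

The harmony at that moment is G diminished triad (G, Bb, Db); C5 is not a chord tone.
It is approached by leap up from G4 and left by step down to Bb4.
Leap in, step out, metrically accented — an appoggiatura.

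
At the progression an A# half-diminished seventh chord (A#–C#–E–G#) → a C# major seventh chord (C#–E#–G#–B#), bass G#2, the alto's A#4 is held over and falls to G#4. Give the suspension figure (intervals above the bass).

At the second chord the bass is G#2. The suspended A#4 lies a ninth above the bass; after resolving down by step to G#4, the interval above the bass becomes an octave.
Suspension figures are named by those two intervals: 9–8.

9–8 suspension.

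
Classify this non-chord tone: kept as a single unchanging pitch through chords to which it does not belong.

Pedal tone.

Approach: none. Departure: none — a single pitch is sustained while the chords change around it, passing through harmonies that do not contain it.
No melodic motion at all; the dissonance is created entirely by the moving harmonies against the stationary note — a pedal tone (pedal point).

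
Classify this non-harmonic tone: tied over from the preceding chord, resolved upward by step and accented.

Approach: by preparation — the pitch is first a chord tone, then held (tied or repeated) while the harmony changes under it. Departure: up by step. Metric position: strong.
A prepared dissonance that resolves upward by step — a retardation. (The same figure resolving downward would be a suspension.)

Retardation.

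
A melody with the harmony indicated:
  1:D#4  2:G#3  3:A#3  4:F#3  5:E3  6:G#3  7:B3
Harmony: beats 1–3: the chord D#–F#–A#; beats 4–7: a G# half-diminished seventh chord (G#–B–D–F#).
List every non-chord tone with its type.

The harmony at that moment is D# minor triad (D#, F#, A#); G#3 is not a chord tone.
It is approached by leap down from D#4 and left by step up to A#3.
Leap in, step out — an appoggiatura.
The harmony at that moment is G# half-diminished seventh chord (G#, B, D, F#); E3 is not a chord tone.
It is approached by step down from F#3 and left by leap up to G#3.
Step in, leap out — an escape tone.

G#3 (beat 2) — appoggiatura; E3 (beat 5) — escape tone.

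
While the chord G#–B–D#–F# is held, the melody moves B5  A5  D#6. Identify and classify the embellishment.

A5 is an escape tone.

The harmony at that moment is G# minor seventh chord (G#, B, D#, F#); A5 is not a chord tone.
It is approached by step down from B5 and left by leap up to D#6.
Step in, leap out — an escape tone.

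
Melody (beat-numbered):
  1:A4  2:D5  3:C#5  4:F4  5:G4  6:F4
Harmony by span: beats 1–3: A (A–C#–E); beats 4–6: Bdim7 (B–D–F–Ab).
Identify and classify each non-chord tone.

The harmony at that moment is A major triad (A, C#, E); D5 is not a chord tone.
It is approached by leap up from A4 and left by step down to C#5.
Leap in, step out — an appoggiatura.
The harmony at that moment is B diminished seventh chord (B, D, F, Ab); G4 is not a chord tone.
It is approached by step up from F4 and left by step down to F4.
Step away and step back to the same note — a neighbor tone (upper neighbor).

D5 (beat 2) — appoggiatura; G4 (beat 5) — neighbor tone.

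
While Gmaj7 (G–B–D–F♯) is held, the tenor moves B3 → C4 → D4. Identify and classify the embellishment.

C4 is a passing tone.

The harmony at that moment is G major seventh chord (G, B, D, F♯); C4 is not a chord tone.
It is approached by step up from B3 and left by step up to D4.
Step in, step out in the same direction — a passing tone.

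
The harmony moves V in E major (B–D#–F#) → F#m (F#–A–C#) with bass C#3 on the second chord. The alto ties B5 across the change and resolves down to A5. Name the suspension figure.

At the second chord the bass is C#3. The suspended B5 lies a seventh above the bass; after resolving down by step to A5, the interval above the bass becomes a sixth.
Suspension figures are named by those two intervals: 7–6.

7–6 suspension.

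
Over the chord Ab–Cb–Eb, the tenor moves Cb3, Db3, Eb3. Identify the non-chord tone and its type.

Db3 is a passing tone.

The harmony at that moment is Ab minor triad (Ab, Cb, Eb); Db3 is not a chord tone.
It is approached by step up from Cb3 and left by step up to Eb3.
Step in, step out in the same direction — a passing tone.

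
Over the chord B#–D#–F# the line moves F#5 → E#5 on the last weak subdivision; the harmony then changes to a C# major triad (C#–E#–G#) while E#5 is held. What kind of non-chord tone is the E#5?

E#5 is an anticipation.

The harmony at that moment is B# diminished triad (B#, D#, F#); E#5 is not a chord tone.
It is approached by step down from F#5 and then sustained as the same pitch into the next harmony.
Arriving early and becoming a chord tone when the harmony changes — an anticipation.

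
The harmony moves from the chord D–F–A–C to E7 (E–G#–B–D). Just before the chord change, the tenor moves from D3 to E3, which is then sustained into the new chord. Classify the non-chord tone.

The harmony at that moment is D minor seventh chord (D, F, A, C); E3 is not a chord tone.
It is approached by step up from D3 and then sustained as the same pitch into the next harmony.
Arriving early and becoming a chord tone when the harmony changes — an anticipation.

E3 is an anticipation.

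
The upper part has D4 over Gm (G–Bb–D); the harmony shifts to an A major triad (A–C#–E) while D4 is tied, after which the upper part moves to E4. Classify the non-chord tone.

The harmony at that moment is A major triad (A, C#, E); D4 is not a chord tone.
It is held over (the same pitch as the preceding D4) and left by step up to E4.
Held over from the previous chord and resolving up by step — a retardation.

D4 is a retardation.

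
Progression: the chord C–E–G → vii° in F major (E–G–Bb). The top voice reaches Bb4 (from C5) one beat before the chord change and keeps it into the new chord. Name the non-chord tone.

Bb4 is an anticipation.

The harmony at that moment is C major triad (C, E, G); Bb4 is not a chord tone.
It is approached by step down from C5 and then sustained as the same pitch into the next harmony.
Arriving early and becoming a chord tone when the harmony changes — an anticipation.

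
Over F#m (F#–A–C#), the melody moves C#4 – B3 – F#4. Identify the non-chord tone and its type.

B3 is an escape tone.

The harmony at that moment is F# minor triad (F#, A, C#); B3 is not a chord tone.
It is approached by step down from C#4 and left by leap up to F#4.
Step in, leap out — an escape tone.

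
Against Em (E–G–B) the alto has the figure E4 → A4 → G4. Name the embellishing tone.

The harmony at that moment is E minor triad (E, G, B); A4 is not a chord tone.
It is approached by leap up from E4 and left by step down to G4.
Leap in, step out — an appoggiatura.

A4 is an appoggiatura.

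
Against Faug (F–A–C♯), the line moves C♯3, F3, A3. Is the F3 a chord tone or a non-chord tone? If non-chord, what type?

F augmented triad contains F, A, C♯; F is the root, so it is a chord tone.

Chord tone (the root of F augmented triad).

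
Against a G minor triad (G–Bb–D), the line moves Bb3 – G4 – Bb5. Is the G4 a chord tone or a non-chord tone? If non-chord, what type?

G minor triad contains G, Bb, D; G is the root, so it is a chord tone.

Chord tone (the root of G minor triad).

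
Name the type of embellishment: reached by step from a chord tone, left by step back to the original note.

Approach: by step. Departure: by step in the opposite direction, back to the starting pitch.
Stepwise on both sides but reversing to return to the same chord tone — a neighbor tone. (Had it continued onward in the same direction it would be a passing tone instead.)

Neighbor tone.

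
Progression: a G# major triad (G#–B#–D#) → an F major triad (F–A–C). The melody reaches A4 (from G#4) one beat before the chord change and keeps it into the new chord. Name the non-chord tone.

A4 is an anticipation.

The harmony at that moment is G# major triad (G#, B#, D#); A4 is not a chord tone.
It is approached by step up from G#4 and then sustained as the same pitch into the next harmony.
Arriving early and becoming a chord tone when the harmony changes — an anticipation.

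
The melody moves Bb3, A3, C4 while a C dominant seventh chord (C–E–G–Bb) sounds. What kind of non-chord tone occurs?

The harmony at that moment is C dominant seventh chord (C, E, G, Bb); A3 is not a chord tone.
It is approached by step down from Bb3 and left by leap up to C4.
Step in, leap out — an escape tone.

A3 is an escape tone.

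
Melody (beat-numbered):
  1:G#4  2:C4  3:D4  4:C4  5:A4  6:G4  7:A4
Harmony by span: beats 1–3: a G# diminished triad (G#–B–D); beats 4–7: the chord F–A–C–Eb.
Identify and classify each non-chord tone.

C4 (beat 2) — appoggiatura; G4 (beat 6) — neighbor tone.

The harmony at that moment is G# diminished triad (G#, B, D); C4 is not a chord tone.
It is approached by leap down from G#4 and left by step up to D4.
Leap in, step out — an appoggiatura.
The harmony at that moment is F dominant seventh chord (F, A, C, Eb); G4 is not a chord tone.
It is approached by step down from A4 and left by step up to A4.
Step away and step back to the same note — a neighbor tone (lower neighbor).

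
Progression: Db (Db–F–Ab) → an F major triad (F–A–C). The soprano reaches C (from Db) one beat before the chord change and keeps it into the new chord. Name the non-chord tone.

The harmony at that moment is Db major triad (Db, F, Ab); C is not a chord tone.
It is approached by step down from Db and then sustained as the same pitch into the next harmony.
Arriving early and becoming a chord tone when the harmony changes — an anticipation.

C is an anticipation.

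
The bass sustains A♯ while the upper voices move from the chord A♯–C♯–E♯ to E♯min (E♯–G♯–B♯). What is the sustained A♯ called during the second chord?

Pedal tone (pedal point).

The harmony at that moment is E♯ minor triad (E♯, G♯, B♯); A♯ is not a chord tone.
It is held over (the same pitch as the preceding A♯) and then sustained as the same pitch into the next harmony.
Sustained through a change of harmony — a pedal tone.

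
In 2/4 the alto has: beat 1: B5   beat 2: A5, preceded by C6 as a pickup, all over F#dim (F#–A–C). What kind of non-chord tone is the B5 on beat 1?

Passing tone.

The harmony at that moment is F# diminished triad (F#, A, C); B5 is not a chord tone.
It is approached by step down from C6 and left by step down to A5.
Step in, step out in the same direction — a passing tone.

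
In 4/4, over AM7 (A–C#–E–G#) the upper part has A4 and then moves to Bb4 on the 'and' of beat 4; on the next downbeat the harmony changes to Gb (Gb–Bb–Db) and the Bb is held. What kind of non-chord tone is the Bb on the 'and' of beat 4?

The harmony at that moment is A major seventh chord (A, C#, E, G#); Bb4 is not a chord tone.
It is approached by step up from A4 and then sustained as the same pitch into the next harmony.
Arriving early and becoming a chord tone when the harmony changes — an anticipation.

Anticipation.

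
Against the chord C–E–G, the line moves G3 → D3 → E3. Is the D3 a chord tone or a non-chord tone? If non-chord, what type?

Non-chord tone — an appoggiatura.

The harmony at that moment is C major triad (C, E, G); D3 is not a chord tone.
It is approached by leap down from G3 and left by step up to E3.
Leap in, step out — an appoggiatura.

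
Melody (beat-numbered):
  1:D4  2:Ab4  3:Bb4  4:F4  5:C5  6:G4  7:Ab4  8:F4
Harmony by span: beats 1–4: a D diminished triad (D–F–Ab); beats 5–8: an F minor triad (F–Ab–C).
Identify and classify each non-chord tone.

Bb4 (beat 3) — escape tone; G4 (beat 6) — appoggiatura.

The harmony at that moment is D diminished triad (D, F, Ab); Bb4 is not a chord tone.
It is approached by step up from Ab4 and left by leap down to F4.
Step in, leap out — an escape tone.
The harmony at that moment is F minor triad (F, Ab, C); G4 is not a chord tone.
It is approached by leap down from C5 and left by step up to Ab4.
Leap in, step out — an appoggiatura.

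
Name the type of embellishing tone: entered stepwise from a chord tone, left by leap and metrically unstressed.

Approach: by step. Departure: by leap. Metric position: weak.
Step in, leap out, from a weak position — an escape tone (échappée). (It is the mirror image of the appoggiatura, which leaps in and steps out on a strong beat.)

Escape tone.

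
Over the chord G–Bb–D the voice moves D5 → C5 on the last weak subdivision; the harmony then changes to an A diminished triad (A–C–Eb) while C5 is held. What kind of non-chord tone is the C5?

C5 is an anticipation.

The harmony at that moment is G minor triad (G, Bb, D); C5 is not a chord tone.
It is approached by step down from D5 and then sustained as the same pitch into the next harmony.
Arriving early and becoming a chord tone when the harmony changes — an anticipation.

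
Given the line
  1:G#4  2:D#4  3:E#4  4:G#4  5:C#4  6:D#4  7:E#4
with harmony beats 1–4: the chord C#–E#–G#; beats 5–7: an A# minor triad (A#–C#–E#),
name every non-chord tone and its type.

The harmony at that moment is C# major triad (C#, E#, G#); D#4 is not a chord tone.
It is approached by leap down from G#4 and left by step up to E#4.
Leap in, step out — an appoggiatura.
The harmony at that moment is A# minor triad (A#, C#, E#); D#4 is not a chord tone.
It is approached by step up from C#4 and left by step up to E#4.
Step in, step out in the same direction — a passing tone.

D#4 (beat 2) — appoggiatura; D#4 (beat 6) — passing tone.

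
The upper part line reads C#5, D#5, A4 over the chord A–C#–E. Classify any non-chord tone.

D#5 is an escape tone.

The harmony at that moment is A major triad (A, C#, E); D#5 is not a chord tone.
It is approached by step up from C#5 and left by leap down to A4.
Step in, leap out — an escape tone.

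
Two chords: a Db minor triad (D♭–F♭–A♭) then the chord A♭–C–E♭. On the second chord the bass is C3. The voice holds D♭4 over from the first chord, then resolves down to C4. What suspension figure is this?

9–8 suspension.

At the second chord the bass is C3. The suspended D♭4 lies a ninth above the bass; after resolving down by step to C4, the interval above the bass becomes an octave.
Suspension figures are named by those two intervals: 9–8.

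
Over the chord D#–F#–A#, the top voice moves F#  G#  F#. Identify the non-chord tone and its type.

G# is a neighbor tone.

The harmony at that moment is D# minor triad (D#, F#, A#); G# is not a chord tone.
It is approached by step up from F# and left by step down to F#.
Step away and step back to the same note — a neighbor tone (upper neighbor).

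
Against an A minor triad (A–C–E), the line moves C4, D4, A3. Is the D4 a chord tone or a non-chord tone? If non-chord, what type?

Non-chord tone — an escape tone.

The harmony at that moment is A minor triad (A, C, E); D4 is not a chord tone.
It is approached by step up from C4 and left by leap down to A3.
Step in, leap out — an escape tone.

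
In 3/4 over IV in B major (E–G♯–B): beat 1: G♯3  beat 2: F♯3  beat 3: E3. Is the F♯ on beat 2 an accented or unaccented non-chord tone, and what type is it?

Unaccented passing tone.

The harmony at that moment is E major triad (E, G♯, B); F♯3 is not a chord tone.
It is approached by step down from G♯3 and left by step down to E3.
Step in, step out in the same direction — a passing tone.
It falls on a weak beat, so it is unaccented.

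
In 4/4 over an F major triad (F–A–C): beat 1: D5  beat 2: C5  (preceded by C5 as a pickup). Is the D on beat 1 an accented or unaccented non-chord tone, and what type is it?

The harmony at that moment is F major triad (F, A, C); D5 is not a chord tone.
It is approached by step up from C5 and left by step down to C5.
Step away and step back to the same note — a neighbor tone (upper neighbor).
It falls on the downbeat, so it is accented.

Accented neighbor tone.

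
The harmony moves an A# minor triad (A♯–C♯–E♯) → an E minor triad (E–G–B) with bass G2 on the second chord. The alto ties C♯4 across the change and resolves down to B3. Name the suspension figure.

4–3 suspension.

At the second chord the bass is G2. The suspended C♯4 lies a fourth above the bass; after resolving down by step to B3, the interval above the bass becomes a third.
Suspension figures are named by those two intervals: 4–3.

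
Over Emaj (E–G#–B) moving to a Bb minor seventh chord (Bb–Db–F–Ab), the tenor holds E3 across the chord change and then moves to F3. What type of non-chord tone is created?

The harmony at that moment is Bb minor seventh chord (Bb, Db, F, Ab); E3 is not a chord tone.
It is held over (the same pitch as the preceding E3) and left by step up to F3.
Held over from the previous chord and resolving up by step — a retardation.

E3 is a retardation.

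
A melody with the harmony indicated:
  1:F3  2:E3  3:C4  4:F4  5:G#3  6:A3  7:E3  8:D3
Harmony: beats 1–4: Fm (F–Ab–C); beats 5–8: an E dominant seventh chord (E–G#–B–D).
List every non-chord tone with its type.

The harmony at that moment is F minor triad (F, Ab, C); E3 is not a chord tone.
It is approached by step down from F3 and left by leap up to C4.
Step in, leap out — an escape tone.
The harmony at that moment is E dominant seventh chord (E, G#, B, D); A3 is not a chord tone.
It is approached by step up from G#3 and left by leap down to E3.
Step in, leap out — an escape tone.

E3 (beat 2) — escape tone; A3 (beat 6) — escape tone.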